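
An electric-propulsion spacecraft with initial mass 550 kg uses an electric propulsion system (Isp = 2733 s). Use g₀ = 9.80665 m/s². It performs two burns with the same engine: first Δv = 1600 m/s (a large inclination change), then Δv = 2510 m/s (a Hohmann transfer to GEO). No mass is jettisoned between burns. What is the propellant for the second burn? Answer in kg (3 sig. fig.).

propellant for the second burn ≈ 46.3 kg

v_e = Isp · g₀ = 2733 × 9.80665 = 26801.6 m/s.
After the first burn: m = 550 × exp(−1600/26801.6) = 550 × 0.94205 = 518.128 kg.
After the second burn: m = 518.128 × exp(−2510/26801.6) = 518.128 × 0.91060 = 471.807 kg.
Second-burn propellant = 518.128 − 471.807 = 46.321 kg.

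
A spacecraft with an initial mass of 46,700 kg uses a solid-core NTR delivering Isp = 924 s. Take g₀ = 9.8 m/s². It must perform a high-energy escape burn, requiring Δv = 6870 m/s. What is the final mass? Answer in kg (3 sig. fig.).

v_e = Isp · g₀ = 924 × 9.8 = 9055.2 m/s.
m₀/m_f = exp(Δv / v_e) = exp(6870 / 9055.2) = exp(0.7587) = 2.1355.
m_f = m₀ / 2.1355 = 46,700 / 2.1355 = 21,868.4 kg.

final mass ≈ 21900 kg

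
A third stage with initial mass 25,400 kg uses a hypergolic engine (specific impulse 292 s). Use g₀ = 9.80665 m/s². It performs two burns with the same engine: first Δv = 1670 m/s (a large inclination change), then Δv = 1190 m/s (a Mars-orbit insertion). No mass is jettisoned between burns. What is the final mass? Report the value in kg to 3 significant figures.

final mass ≈ 9360 kg

v_e = Isp · g₀ = 292 × 9.80665 = 2863.5 m/s.
After the first burn: m = 25400 × exp(−1670/2863.5) = 25400 × 0.55811 = 14,176 kg.
After the second burn: m = 14,176 × exp(−1190/2863.5) = 14,176 × 0.65996 = 9,355.59 kg.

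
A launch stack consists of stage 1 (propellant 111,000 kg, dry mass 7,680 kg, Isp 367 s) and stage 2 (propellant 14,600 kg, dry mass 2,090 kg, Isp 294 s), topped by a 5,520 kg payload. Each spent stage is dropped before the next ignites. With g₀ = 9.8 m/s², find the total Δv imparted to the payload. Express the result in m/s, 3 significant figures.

Δv ≈ 8660 m/s

Ignition mass of stage 1 = 111,000+7,680 + 14,600+2,090 + 5,520 = 140,890 kg.
Stage 1: m₀ = 140,890 kg, m_f = 140,890 − 111,000 = 29,890 kg; Δv = 367×9.8×ln(4.714) = 3596.6×1.5505 ≈ 5576 m/s.
Stage 2: m₀ = 22,210 kg, m_f = 22,210 − 14,600 = 7,610 kg; Δv = 294×9.8×ln(2.919) = 2881.2×1.0711 ≈ 3086 m/s.
Total Δv = 5576 + 3086 = 8662 m/s.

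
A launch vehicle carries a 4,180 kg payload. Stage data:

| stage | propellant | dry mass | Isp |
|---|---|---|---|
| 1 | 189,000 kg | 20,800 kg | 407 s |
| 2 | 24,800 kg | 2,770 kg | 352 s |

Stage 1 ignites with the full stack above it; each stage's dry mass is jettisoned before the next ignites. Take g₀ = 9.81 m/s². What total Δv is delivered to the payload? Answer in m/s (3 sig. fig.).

Ignition mass of stage 1 = 189,000+20,800 + 24,800+2,770 + 4,180 = 241,550 kg.
Stage 1: m₀ = 241,550 kg, m_f = 241,550 − 189,000 = 52,550 kg; Δv = 407×9.81×ln(4.597) = 3992.7×1.5253 ≈ 6090 m/s.
Stage 2: m₀ = 31,750 kg, m_f = 31,750 − 24,800 = 6,950 kg; Δv = 352×9.81×ln(4.568) = 3453.1×1.5192 ≈ 5246 m/s.
Total Δv = 6090 + 5246 = 11336 m/s.

Δv ≈ 11300 m/s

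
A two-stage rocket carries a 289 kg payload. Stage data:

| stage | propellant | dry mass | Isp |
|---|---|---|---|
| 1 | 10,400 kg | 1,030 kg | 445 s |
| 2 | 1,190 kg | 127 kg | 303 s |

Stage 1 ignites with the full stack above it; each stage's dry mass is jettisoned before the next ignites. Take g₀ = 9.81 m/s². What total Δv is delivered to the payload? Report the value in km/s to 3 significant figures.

Δv ≈ 11.0 km/s

Ignition mass of stage 1 = 10,400+1,030 + 1,190+127 + 289 = 13,036 kg.
Stage 1: m₀ = 13,036 kg, m_f = 13,036 − 10,400 = 2,636 kg; Δv = 445×9.81×ln(4.945) = 4365.4×1.5985 ≈ 6978 m/s.
Stage 2: m₀ = 1,606 kg, m_f = 1,606 − 1,190 = 416 kg; Δv = 303×9.81×ln(3.861) = 2972.4×1.3508 ≈ 4015 m/s.
Total Δv = 6978 + 4015 = 10993 m/s.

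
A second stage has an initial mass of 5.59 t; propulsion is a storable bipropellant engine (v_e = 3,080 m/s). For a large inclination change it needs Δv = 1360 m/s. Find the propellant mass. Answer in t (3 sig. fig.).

propellant mass ≈ 2.00 t

Using Δv = v_e ln(m₀/m_f): m₀/m_f = exp(Δv / v_e) = exp(1360 / 3080.0) = exp(0.4416) = 1.5551.
m_f = 5.59 / 1.5551 = 3.59462 t, so propellant = m₀ − m_f = 5.59 − 3.59462 = 1.99538 t.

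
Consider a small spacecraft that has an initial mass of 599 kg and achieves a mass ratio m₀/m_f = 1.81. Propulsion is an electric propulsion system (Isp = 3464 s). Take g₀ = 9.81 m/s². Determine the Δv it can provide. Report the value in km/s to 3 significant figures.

Δv ≈ 20.2 km/s

v_e = Isp · g₀ = 3464 × 9.81 = 33981.8 m/s.
Δv = v_e · ln(1.81) = 33981.8 × 0.5933 ≈ 20162.3 m/s.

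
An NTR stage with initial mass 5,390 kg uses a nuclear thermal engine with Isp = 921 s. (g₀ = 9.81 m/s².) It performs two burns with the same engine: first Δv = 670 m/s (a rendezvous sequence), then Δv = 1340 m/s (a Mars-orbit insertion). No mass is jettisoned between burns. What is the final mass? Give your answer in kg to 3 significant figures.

final mass ≈ 4310 kg

v_e = Isp · g₀ = 921 × 9.81 = 9035.0 m/s.
After the first burn: m = 5390 × exp(−670/9035.0) = 5390 × 0.92853 = 5,004.78 kg.
After the second burn: m = 5,004.78 × exp(−1340/9035.0) = 5,004.78 × 0.86216 = 4,314.92 kg.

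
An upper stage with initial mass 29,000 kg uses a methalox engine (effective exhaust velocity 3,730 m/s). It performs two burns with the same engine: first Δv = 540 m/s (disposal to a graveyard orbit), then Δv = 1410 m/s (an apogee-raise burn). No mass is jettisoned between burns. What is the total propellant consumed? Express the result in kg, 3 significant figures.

After the first burn: m = 29000 × exp(−540/3730.0) = 29000 × 0.86522 = 25,091.4 kg.
After the second burn: m = 25,091.4 × exp(−1410/3730.0) = 25,091.4 × 0.68522 = 17,193.1 kg.
Total propellant = m₀ − m_final = 29000 − 17,193.1 = 11,806.9 kg.

total propellant consumed ≈ 11800 kg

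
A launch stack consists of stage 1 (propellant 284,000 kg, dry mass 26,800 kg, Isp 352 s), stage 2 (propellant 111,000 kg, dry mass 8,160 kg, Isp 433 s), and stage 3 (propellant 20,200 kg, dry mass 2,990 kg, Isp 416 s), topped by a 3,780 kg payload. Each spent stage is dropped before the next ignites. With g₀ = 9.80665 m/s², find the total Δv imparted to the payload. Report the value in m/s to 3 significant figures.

Ignition mass of stage 1 = 284,000+26,800 + 111,000+8,160 + 20,200+2,990 + 3,780 = 456,930 kg.
Stage 1: m₀ = 456,930 kg, m_f = 456,930 − 284,000 = 172,930 kg; Δv = 352×9.80665×ln(2.642) = 3451.9×0.9716 ≈ 3354 m/s.
Stage 2: m₀ = 146,130 kg, m_f = 146,130 − 111,000 = 35,130 kg; Δv = 433×9.80665×ln(4.16) = 4246.3×1.4254 ≈ 6053 m/s.
Stage 3: m₀ = 26,970 kg, m_f = 26,970 − 20,200 = 6,770 kg; Δv = 416×9.80665×ln(3.984) = 4079.6×1.3822 ≈ 5639 m/s.
Total Δv = 3354 + 6053 + 5639 = 15046 m/s.

Δv ≈ 15000 m/s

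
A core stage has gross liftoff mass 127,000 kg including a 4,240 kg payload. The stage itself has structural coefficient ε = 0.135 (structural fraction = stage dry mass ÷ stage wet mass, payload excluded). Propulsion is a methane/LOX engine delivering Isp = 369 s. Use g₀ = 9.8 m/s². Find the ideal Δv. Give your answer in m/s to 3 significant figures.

Δv ≈ 6540 m/s

Stage wet mass = m₀ − payload = 127,000 − 4,240 = 122,760 kg.
Stage dry mass = ε × stage wet mass = 0.135 × 122,760 = 16,572.6 kg.
Burnout mass m_f = stage dry + payload = 16,572.6 + 4,240 = 20,812.6 kg.
v_e = Isp · g₀ = 369 × 9.8 = 3616.2 m/s.
Δv = v_e · ln(127,000/20,812.6) = 3616.2 × ln(6.102) = 3616.2 × 1.8086 ≈ 6540 m/s.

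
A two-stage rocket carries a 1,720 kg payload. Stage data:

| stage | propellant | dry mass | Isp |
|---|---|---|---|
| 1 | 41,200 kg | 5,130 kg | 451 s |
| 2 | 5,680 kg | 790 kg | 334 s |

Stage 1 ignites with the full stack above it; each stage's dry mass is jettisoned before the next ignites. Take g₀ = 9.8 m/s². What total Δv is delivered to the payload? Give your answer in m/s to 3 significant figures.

Δv ≈ 10100 m/s

Ignition mass of stage 1 = 41,200+5,130 + 5,680+790 + 1,720 = 54,520 kg.
Stage 1: m₀ = 54,520 kg, m_f = 54,520 − 41,200 = 13,320 kg; Δv = 451×9.8×ln(4.093) = 4419.8×1.4093 ≈ 6229 m/s.
Stage 2: m₀ = 8,190 kg, m_f = 8,190 − 5,680 = 2,510 kg; Δv = 334×9.8×ln(3.263) = 3273.2×1.1826 ≈ 3871 m/s.
Total Δv = 6229 + 3871 = 10100 m/s.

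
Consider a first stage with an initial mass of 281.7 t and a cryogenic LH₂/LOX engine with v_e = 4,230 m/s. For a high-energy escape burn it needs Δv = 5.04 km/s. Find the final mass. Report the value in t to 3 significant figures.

From the ideal rocket equation, m₀/m_f = exp(Δv / v_e) = exp(5040 / 4230.0) = exp(1.1915) = 3.2920.
m_f = m₀ / 3.2920 = 281.7 / 3.2920 = 85.5711 t.

final mass ≈ 85.6 t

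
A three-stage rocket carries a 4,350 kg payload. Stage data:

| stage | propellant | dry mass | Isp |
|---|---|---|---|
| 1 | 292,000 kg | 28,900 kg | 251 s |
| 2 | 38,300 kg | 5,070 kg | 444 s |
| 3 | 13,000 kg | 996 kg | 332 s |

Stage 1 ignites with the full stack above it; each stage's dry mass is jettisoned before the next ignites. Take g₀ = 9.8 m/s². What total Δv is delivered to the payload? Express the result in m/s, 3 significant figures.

Ignition mass of stage 1 = 292,000+28,900 + 38,300+5,070 + 13,000+996 + 4,350 = 382,616 kg.
Stage 1: m₀ = 382,616 kg, m_f = 382,616 − 292,000 = 90,616 kg; Δv = 251×9.8×ln(4.222) = 2459.8×1.4404 ≈ 3543 m/s.
Stage 2: m₀ = 61,716 kg, m_f = 61,716 − 38,300 = 23,416 kg; Δv = 444×9.8×ln(2.636) = 4351.2×0.9691 ≈ 4217 m/s.
Stage 3: m₀ = 18,346 kg, m_f = 18,346 − 13,000 = 5,346 kg; Δv = 332×9.8×ln(3.432) = 3253.6×1.2331 ≈ 4012 m/s.
Total Δv = 3543 + 4217 + 4012 = 11772 m/s.

Δv ≈ 11800 m/s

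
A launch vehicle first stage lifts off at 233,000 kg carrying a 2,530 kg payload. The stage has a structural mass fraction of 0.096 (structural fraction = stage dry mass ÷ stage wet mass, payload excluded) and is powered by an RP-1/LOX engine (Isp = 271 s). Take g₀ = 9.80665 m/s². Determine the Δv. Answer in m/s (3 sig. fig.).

Δv ≈ 5970 m/s

Stage wet mass = m₀ − payload = 233,000 − 2,530 = 230,470 kg.
Stage dry mass = ε × stage wet mass = 0.096 × 230,470 = 22,125.1 kg.
Burnout mass m_f = stage dry + payload = 22,125.1 + 2,530 = 24,655.1 kg.
v_e = Isp · g₀ = 271 × 9.80665 = 2657.6 m/s.
Δv = v_e · ln(233,000/24,655.1) = 2657.6 × ln(9.45) = 2657.6 × 2.2461 ≈ 5969 m/s.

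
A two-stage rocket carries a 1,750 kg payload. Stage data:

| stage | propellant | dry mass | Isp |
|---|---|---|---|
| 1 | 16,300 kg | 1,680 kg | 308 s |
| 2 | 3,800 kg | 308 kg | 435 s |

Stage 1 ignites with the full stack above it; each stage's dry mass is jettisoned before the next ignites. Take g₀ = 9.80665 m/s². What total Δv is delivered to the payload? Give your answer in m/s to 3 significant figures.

Δv ≈ 7940 m/s

Ignition mass of stage 1 = 16,300+1,680 + 3,800+308 + 1,750 = 23,838 kg.
Stage 1: m₀ = 23,838 kg, m_f = 23,838 − 16,300 = 7,538 kg; Δv = 308×9.80665×ln(3.162) = 3020.4×1.1513 ≈ 3478 m/s.
Stage 2: m₀ = 5,858 kg, m_f = 5,858 − 3,800 = 2,058 kg; Δv = 435×9.80665×ln(2.846) = 4265.9×1.0461 ≈ 4462 m/s.
Total Δv = 3478 + 4462 = 7940 m/s.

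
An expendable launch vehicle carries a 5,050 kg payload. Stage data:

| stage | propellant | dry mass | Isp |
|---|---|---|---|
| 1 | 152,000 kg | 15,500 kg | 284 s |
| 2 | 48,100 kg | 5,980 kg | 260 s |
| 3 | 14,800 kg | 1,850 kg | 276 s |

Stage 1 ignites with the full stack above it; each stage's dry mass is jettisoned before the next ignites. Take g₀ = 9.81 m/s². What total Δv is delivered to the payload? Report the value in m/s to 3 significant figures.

Δv ≈ 8400 m/s

Ignition mass of stage 1 = 152,000+15,500 + 48,100+5,980 + 14,800+1,850 + 5,050 = 243,280 kg.
Stage 1: m₀ = 243,280 kg, m_f = 243,280 − 152,000 = 91,280 kg; Δv = 284×9.81×ln(2.665) = 2786.0×0.9803 ≈ 2731 m/s.
Stage 2: m₀ = 75,780 kg, m_f = 75,780 − 48,100 = 27,680 kg; Δv = 260×9.81×ln(2.738) = 2550.6×1.0071 ≈ 2569 m/s.
Stage 3: m₀ = 21,700 kg, m_f = 21,700 − 14,800 = 6,900 kg; Δv = 276×9.81×ln(3.145) = 2707.6×1.1458 ≈ 3102 m/s.
Total Δv = 2731 + 2569 + 3102 = 8402 m/s.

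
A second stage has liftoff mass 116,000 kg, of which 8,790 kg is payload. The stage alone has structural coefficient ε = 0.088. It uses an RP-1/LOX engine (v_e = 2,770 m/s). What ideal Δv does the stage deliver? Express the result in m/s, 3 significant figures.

Stage wet mass = m₀ − payload = 116,000 − 8,790 = 107,210 kg.
Stage dry mass = ε × stage wet mass = 0.088 × 107,210 = 9,434.48 kg.
Burnout mass m_f = stage dry + payload = 9,434.48 + 8,790 = 18,224.48 kg.
From the ideal rocket equation, Δv = v_e · ln(116,000/18,224.48) = 2770.0 × ln(6.365) = 2770.0 × 1.8508 ≈ 5127 m/s.

Δv ≈ 5130 m/s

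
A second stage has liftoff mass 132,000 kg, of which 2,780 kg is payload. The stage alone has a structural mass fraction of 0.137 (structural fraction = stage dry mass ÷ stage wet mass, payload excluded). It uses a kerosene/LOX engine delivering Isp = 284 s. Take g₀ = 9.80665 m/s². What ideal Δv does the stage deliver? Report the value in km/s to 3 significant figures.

Δv ≈ 5.19 km/s

Stage wet mass = m₀ − payload = 132,000 − 2,780 = 129,220 kg.
Stage dry mass = ε × stage wet mass = 0.137 × 129,220 = 17,703.1 kg.
Burnout mass m_f = stage dry + payload = 17,703.1 + 2,780 = 20,483.1 kg.
v_e = Isp · g₀ = 284 × 9.80665 = 2785.1 m/s.
Δv = v_e · ln(132,000/20,483.1) = 2785.1 × ln(6.444) = 2785.1 × 1.8632 ≈ 5189 m/s.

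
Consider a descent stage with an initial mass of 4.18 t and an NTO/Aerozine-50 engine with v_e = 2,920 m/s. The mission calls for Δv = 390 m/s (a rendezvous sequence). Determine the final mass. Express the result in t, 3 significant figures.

m₀/m_f = exp(Δv / v_e) = exp(390 / 2920.0) = exp(0.1336) = 1.1429.
m_f = m₀ / 1.1429 = 4.18 / 1.1429 = 3.65736 t.

final mass ≈ 3.66 t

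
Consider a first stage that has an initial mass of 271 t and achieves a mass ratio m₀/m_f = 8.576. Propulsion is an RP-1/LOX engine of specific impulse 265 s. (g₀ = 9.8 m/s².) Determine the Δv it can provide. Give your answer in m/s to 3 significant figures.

Δv ≈ 5580 m/s

v_e = Isp · g₀ = 265 × 9.8 = 2597.0 m/s.
Rocket equation: Δv = v_e · ln(8.576) = 2597.0 × 2.1490 ≈ 5580.9 m/s.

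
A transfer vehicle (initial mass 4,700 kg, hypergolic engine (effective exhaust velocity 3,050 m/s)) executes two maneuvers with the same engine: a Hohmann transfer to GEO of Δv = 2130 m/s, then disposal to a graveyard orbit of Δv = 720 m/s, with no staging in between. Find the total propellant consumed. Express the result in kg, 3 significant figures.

total propellant consumed ≈ 2850 kg

After the first burn: m = 4700 × exp(−2130/3050.0) = 4700 × 0.49740 = 2,337.78 kg.
After the second burn: m = 2,337.78 × exp(−720/3050.0) = 2,337.78 × 0.78973 = 1,846.21 kg.
Total propellant = m₀ − m_final = 4700 − 1,846.21 = 2,853.79 kg.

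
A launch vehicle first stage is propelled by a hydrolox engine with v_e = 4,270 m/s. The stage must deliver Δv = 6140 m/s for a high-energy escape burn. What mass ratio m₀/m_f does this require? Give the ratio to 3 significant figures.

mass ratio ≈ 4.21

Rocket equation: m₀/m_f = exp(Δv / v_e) = exp(6140 / 4270.0) = exp(1.4379) = 4.2120.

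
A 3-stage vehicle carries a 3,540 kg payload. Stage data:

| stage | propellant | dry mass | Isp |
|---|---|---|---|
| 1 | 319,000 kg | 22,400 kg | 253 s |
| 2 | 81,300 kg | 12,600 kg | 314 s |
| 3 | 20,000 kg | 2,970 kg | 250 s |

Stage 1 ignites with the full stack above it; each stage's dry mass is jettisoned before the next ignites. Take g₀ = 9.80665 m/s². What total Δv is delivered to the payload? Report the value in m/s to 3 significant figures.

Ignition mass of stage 1 = 319,000+22,400 + 81,300+12,600 + 20,000+2,970 + 3,540 = 461,810 kg.
Stage 1: m₀ = 461,810 kg, m_f = 461,810 − 319,000 = 142,810 kg; Δv = 253×9.80665×ln(3.234) = 2481.1×1.1736 ≈ 2912 m/s.
Stage 2: m₀ = 120,410 kg, m_f = 120,410 − 81,300 = 39,110 kg; Δv = 314×9.80665×ln(3.079) = 3079.3×1.1245 ≈ 3463 m/s.
Stage 3: m₀ = 26,510 kg, m_f = 26,510 − 20,000 = 6,510 kg; Δv = 250×9.80665×ln(4.072) = 2451.7×1.4042 ≈ 3443 m/s.
Total Δv = 2912 + 3463 + 3443 = 9818 m/s.

Δv ≈ 9820 m/s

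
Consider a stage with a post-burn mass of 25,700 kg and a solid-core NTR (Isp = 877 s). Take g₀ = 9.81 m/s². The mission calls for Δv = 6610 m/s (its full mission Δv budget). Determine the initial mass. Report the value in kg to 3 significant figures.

v_e = Isp · g₀ = 877 × 9.81 = 8603.4 m/s.
Rocket equation: m₀/m_f = exp(Δv / v_e) = exp(6610 / 8603.4) = exp(0.7683) = 2.1561.
m₀ = m_f × 2.1561 = 25,700 × 2.1561 = 55,411.8 kg.

initial mass ≈ 55400 kg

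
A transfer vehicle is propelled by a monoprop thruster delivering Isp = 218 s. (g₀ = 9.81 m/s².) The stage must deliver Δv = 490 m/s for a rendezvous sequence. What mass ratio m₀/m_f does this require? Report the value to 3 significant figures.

mass ratio ≈ 1.26

v_e = Isp · g₀ = 218 × 9.81 = 2138.6 m/s.
m₀/m_f = exp(Δv / v_e) = exp(490 / 2138.6) = exp(0.2291) = 1.2575.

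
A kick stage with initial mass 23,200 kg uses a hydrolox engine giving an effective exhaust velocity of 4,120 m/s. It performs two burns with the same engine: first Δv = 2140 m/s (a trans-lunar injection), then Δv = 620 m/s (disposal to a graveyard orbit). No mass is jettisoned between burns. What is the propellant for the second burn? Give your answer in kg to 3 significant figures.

After the first burn: m = 23200 × exp(−2140/4120.0) = 23200 × 0.59487 = 13,801 kg.
After the second burn: m = 13,801 × exp(−620/4120.0) = 13,801 × 0.86029 = 11,872.9 kg.
Second-burn propellant = 13,801 − 11,872.9 = 1,928.1 kg.

propellant for the second burn ≈ 1930 kg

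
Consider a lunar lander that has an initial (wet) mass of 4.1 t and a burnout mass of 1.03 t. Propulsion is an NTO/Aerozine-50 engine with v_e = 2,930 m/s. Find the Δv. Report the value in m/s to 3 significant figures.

Δv ≈ 4050 m/s

Δv = v_e · ln(m₀/m_f) = 2930.0 × ln(3.981) = 2930.0 × 1.3814 ≈ 4047.6 m/s.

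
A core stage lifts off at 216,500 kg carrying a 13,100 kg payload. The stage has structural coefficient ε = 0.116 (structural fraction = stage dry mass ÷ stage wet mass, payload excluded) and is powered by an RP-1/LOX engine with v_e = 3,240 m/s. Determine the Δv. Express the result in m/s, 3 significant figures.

Stage wet mass = m₀ − payload = 216,500 − 13,100 = 203,400 kg.
Stage dry mass = ε × stage wet mass = 0.116 × 203,400 = 23,594.4 kg.
Burnout mass m_f = stage dry + payload = 23,594.4 + 13,100 = 36,694.4 kg.
By the Tsiolkovsky rocket equation, Δv = v_e · ln(216,500/36,694.4) = 3240.0 × ln(5.9) = 3240.0 × 1.7750 ≈ 5751 m/s.

Δv ≈ 5750 m/s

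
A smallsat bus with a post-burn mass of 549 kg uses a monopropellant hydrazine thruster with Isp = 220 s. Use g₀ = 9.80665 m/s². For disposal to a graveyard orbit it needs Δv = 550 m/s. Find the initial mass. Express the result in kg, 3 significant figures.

v_e = Isp · g₀ = 220 × 9.80665 = 2157.5 m/s.
Using Δv = v_e ln(m₀/m_f): m₀/m_f = exp(Δv / v_e) = exp(550 / 2157.5) = exp(0.2549) = 1.2904.
m₀ = m_f × 1.2904 = 549 × 1.2904 = 708.43 kg.

initial mass ≈ 708 kg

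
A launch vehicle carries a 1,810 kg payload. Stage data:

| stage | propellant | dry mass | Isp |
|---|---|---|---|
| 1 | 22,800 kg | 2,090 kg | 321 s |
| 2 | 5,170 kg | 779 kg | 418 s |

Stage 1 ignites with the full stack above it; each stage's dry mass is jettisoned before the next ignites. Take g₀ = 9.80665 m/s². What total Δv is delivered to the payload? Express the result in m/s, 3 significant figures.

Δv ≈ 8270 m/s

Ignition mass of stage 1 = 22,800+2,090 + 5,170+779 + 1,810 = 32,649 kg.
Stage 1: m₀ = 32,649 kg, m_f = 32,649 − 22,800 = 9,849 kg; Δv = 321×9.80665×ln(3.315) = 3147.9×1.1984 ≈ 3773 m/s.
Stage 2: m₀ = 7,759 kg, m_f = 7,759 − 5,170 = 2,589 kg; Δv = 418×9.80665×ln(2.997) = 4099.2×1.0976 ≈ 4499 m/s.
Total Δv = 3773 + 4499 = 8272 m/s.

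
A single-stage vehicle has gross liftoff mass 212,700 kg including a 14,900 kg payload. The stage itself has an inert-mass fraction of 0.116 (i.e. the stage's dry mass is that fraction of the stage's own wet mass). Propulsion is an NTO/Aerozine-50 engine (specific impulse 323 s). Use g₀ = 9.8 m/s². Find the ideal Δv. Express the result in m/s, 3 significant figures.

Stage wet mass = m₀ − payload = 212,700 − 14,900 = 197,800 kg.
Stage dry mass = ε × stage wet mass = 0.116 × 197,800 = 22,944.8 kg.
Burnout mass m_f = stage dry + payload = 22,944.8 + 14,900 = 37,844.8 kg.
v_e = Isp · g₀ = 323 × 9.8 = 3165.4 m/s.
Using Δv = v_e ln(m₀/m_f): Δv = v_e · ln(212,700/37,844.8) = 3165.4 × ln(5.62) = 3165.4 × 1.7264 ≈ 5465 m/s.

Δv ≈ 5460 m/s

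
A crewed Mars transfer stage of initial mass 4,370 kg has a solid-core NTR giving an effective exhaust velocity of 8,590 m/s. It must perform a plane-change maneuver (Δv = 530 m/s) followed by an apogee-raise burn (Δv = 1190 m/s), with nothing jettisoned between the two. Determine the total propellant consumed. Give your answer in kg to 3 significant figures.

After the first burn: m = 4370 × exp(−530/8590.0) = 4370 × 0.94017 = 4,108.54 kg.
After the second burn: m = 4,108.54 × exp(−1190/8590.0) = 4,108.54 × 0.87063 = 3,577.02 kg.
Total propellant = m₀ − m_final = 4370 − 3,577.02 = 792.98 kg.

total propellant consumed ≈ 793 kg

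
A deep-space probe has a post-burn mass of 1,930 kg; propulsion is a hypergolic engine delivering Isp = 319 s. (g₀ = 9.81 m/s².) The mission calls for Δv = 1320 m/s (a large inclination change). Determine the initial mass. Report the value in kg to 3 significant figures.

initial mass ≈ 2940 kg

v_e = Isp · g₀ = 319 × 9.81 = 3129.4 m/s.
m₀/m_f = exp(Δv / v_e) = exp(1320 / 3129.4) = exp(0.4218) = 1.5247.
m₀ = m_f × 1.5247 = 1,930 × 1.5247 = 2,942.67 kg.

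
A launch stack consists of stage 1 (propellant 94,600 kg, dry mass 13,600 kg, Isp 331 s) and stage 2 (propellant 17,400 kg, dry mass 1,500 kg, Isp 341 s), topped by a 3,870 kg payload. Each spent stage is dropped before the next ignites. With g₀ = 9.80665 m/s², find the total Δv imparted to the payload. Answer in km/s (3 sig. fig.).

Ignition mass of stage 1 = 94,600+13,600 + 17,400+1,500 + 3,870 = 130,970 kg.
Stage 1: m₀ = 130,970 kg, m_f = 130,970 − 94,600 = 36,370 kg; Δv = 331×9.80665×ln(3.601) = 3246.0×1.2812 ≈ 4159 m/s.
Stage 2: m₀ = 22,770 kg, m_f = 22,770 − 17,400 = 5,370 kg; Δv = 341×9.80665×ln(4.24) = 3344.1×1.4446 ≈ 4831 m/s.
Total Δv = 4159 + 4831 = 8990 m/s.

Δv ≈ 8.99 km/s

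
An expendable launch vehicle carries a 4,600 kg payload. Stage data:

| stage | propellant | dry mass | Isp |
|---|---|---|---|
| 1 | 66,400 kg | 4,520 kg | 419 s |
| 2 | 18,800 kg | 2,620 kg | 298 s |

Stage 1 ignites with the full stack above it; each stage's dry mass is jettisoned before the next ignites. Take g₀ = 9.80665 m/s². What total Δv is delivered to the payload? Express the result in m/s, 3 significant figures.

Ignition mass of stage 1 = 66,400+4,520 + 18,800+2,620 + 4,600 = 96,940 kg.
Stage 1: m₀ = 96,940 kg, m_f = 96,940 − 66,400 = 30,540 kg; Δv = 419×9.80665×ln(3.174) = 4109.0×1.1551 ≈ 4746 m/s.
Stage 2: m₀ = 26,020 kg, m_f = 26,020 − 18,800 = 7,220 kg; Δv = 298×9.80665×ln(3.604) = 2922.4×1.2820 ≈ 3747 m/s.
Total Δv = 4746 + 3747 = 8493 m/s.

Δv ≈ 8490 m/s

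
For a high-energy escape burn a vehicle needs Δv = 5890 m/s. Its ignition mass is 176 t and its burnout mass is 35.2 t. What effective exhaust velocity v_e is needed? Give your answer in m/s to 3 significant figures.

ln(m₀/m_f) = ln(176000/35200) = ln(5) = 1.6094.
v_e = Δv / ln(m₀/m_f) = 5890 / 1.6094 = 3659.7 m/s.

v_e ≈ 3660 m/s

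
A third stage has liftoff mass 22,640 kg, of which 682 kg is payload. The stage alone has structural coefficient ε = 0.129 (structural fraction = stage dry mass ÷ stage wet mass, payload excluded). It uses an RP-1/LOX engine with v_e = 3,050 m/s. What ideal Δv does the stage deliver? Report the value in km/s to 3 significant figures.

Stage wet mass = m₀ − payload = 22,640 − 682 = 21,958 kg.
Stage dry mass = ε × stage wet mass = 0.129 × 21,958 = 2,832.58 kg.
Burnout mass m_f = stage dry + payload = 2,832.58 + 682 = 3,514.58 kg.
By the Tsiolkovsky rocket equation, Δv = v_e · ln(22,640/3,514.58) = 3050.0 × ln(6.442) = 3050.0 × 1.8628 ≈ 5682 m/s.

Δv ≈ 5.68 km/s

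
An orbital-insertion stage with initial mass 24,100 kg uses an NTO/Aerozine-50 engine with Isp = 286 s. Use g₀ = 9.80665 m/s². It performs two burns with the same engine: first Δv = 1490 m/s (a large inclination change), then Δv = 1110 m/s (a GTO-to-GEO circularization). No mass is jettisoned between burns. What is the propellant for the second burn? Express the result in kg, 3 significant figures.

propellant for the second burn ≈ 4630 kg

v_e = Isp · g₀ = 286 × 9.80665 = 2804.7 m/s.
After the first burn: m = 24100 × exp(−1490/2804.7) = 24100 × 0.58787 = 14,167.7 kg.
After the second burn: m = 14,167.7 × exp(−1110/2804.7) = 14,167.7 × 0.67317 = 9,537.27 kg.
Second-burn propellant = 14,167.7 − 9,537.27 = 4,630.43 kg.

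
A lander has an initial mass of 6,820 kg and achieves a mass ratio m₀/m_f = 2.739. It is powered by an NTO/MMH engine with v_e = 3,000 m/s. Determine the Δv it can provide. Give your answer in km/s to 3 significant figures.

Rocket equation: Δv = v_e · ln(2.739) = 3000.0 × 1.0076 ≈ 3022.8 m/s.

Δv ≈ 3.02 km/s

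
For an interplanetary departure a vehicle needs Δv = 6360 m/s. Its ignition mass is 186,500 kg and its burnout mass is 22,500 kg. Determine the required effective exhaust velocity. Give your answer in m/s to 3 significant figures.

v_e ≈ 3010 m/s

ln(m₀/m_f) = ln(186500/22500) = ln(8.289) = 2.1149.
From the ideal rocket equation, v_e = Δv / ln(m₀/m_f) = 6360 / 2.1149 = 3007.2 m/s.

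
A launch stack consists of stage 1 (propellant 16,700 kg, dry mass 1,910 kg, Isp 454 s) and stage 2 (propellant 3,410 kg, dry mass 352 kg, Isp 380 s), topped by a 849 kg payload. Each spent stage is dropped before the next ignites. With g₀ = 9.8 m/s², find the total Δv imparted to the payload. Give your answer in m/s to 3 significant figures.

Δv ≈ 10700 m/s

Ignition mass of stage 1 = 16,700+1,910 + 3,410+352 + 849 = 23,221 kg.
Stage 1: m₀ = 23,221 kg, m_f = 23,221 − 16,700 = 6,521 kg; Δv = 454×9.8×ln(3.561) = 4449.2×1.2700 ≈ 5651 m/s.
Stage 2: m₀ = 4,611 kg, m_f = 4,611 − 3,410 = 1,201 kg; Δv = 380×9.8×ln(3.839) = 3724.0×1.3453 ≈ 5010 m/s.
Total Δv = 5651 + 5010 = 10661 m/s.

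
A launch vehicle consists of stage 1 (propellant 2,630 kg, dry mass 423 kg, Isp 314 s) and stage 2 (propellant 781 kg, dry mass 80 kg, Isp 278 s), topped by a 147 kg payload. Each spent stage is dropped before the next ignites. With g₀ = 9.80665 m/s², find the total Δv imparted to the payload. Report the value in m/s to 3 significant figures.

Δv ≈ 7280 m/s

Ignition mass of stage 1 = 2,630+423 + 781+80 + 147 = 4,061 kg.
Stage 1: m₀ = 4,061 kg, m_f = 4,061 − 2,630 = 1,431 kg; Δv = 314×9.80665×ln(2.838) = 3079.3×1.0431 ≈ 3212 m/s.
Stage 2: m₀ = 1,008 kg, m_f = 1,008 − 781 = 227 kg; Δv = 278×9.80665×ln(4.441) = 2726.2×1.4908 ≈ 4064 m/s.
Total Δv = 3212 + 4064 = 7276 m/s.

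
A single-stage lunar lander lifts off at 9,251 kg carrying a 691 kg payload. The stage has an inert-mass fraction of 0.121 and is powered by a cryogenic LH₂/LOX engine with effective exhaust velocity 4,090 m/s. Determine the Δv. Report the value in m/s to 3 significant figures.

Δv ≈ 6870 m/s

Stage wet mass = m₀ − payload = 9,251 − 691 = 8,560 kg.
Stage dry mass = ε × stage wet mass = 0.121 × 8,560 = 1,035.76 kg.
Burnout mass m_f = stage dry + payload = 1,035.76 + 691 = 1,726.76 kg.
Rocket equation: Δv = v_e · ln(9,251/1,726.76) = 4090.0 × ln(5.357) = 4090.0 × 1.6785 ≈ 6865 m/s.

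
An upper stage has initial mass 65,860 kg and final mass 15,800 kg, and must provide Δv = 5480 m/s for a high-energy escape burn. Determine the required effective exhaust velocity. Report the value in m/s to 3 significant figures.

ln(m₀/m_f) = ln(65860/15800) = ln(4.168) = 1.4275.
Rocket equation: v_e = Δv / ln(m₀/m_f) = 5480 / 1.4275 = 3838.8 m/s.

v_e ≈ 3840 m/s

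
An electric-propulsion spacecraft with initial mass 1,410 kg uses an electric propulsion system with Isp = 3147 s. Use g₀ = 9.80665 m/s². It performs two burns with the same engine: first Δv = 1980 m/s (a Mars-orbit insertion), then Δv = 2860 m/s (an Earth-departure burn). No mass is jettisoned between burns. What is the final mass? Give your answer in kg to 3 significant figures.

final mass ≈ 1210 kg

v_e = Isp · g₀ = 3147 × 9.80665 = 30861.5 m/s.
After the first burn: m = 1410 × exp(−1980/30861.5) = 1410 × 0.93786 = 1,322.38 kg.
After the second burn: m = 1,322.38 × exp(−2860/30861.5) = 1,322.38 × 0.91149 = 1,205.34 kg.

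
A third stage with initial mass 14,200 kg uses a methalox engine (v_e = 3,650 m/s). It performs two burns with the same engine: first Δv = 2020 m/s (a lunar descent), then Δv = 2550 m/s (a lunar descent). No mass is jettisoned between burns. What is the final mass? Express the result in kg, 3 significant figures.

After the first burn: m = 14200 × exp(−2020/3650.0) = 14200 × 0.57498 = 8,164.72 kg.
After the second burn: m = 8,164.72 × exp(−2550/3650.0) = 8,164.72 × 0.49727 = 4,060.07 kg.

final mass ≈ 4060 kg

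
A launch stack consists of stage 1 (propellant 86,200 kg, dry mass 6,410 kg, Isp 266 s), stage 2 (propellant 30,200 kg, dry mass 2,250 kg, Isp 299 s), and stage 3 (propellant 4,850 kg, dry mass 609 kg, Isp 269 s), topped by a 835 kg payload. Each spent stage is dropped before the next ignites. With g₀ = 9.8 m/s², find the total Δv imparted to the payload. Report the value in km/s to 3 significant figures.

Δv ≈ 11.1 km/s

Ignition mass of stage 1 = 86,200+6,410 + 30,200+2,250 + 4,850+609 + 835 = 131,354 kg.
Stage 1: m₀ = 131,354 kg, m_f = 131,354 − 86,200 = 45,154 kg; Δv = 266×9.8×ln(2.909) = 2606.8×1.0678 ≈ 2784 m/s.
Stage 2: m₀ = 38,744 kg, m_f = 38,744 − 30,200 = 8,544 kg; Δv = 299×9.8×ln(4.535) = 2930.2×1.5117 ≈ 4430 m/s.
Stage 3: m₀ = 6,294 kg, m_f = 6,294 − 4,850 = 1,444 kg; Δv = 269×9.8×ln(4.359) = 2636.2×1.4722 ≈ 3881 m/s.
Total Δv = 2784 + 4430 + 3881 = 11095 m/s.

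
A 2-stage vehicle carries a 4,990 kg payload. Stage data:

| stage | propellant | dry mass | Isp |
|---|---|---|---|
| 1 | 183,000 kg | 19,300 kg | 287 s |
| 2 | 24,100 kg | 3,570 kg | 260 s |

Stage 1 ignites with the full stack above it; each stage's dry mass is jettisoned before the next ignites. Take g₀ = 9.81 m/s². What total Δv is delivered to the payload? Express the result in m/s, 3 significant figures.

Ignition mass of stage 1 = 183,000+19,300 + 24,100+3,570 + 4,990 = 234,960 kg.
Stage 1: m₀ = 234,960 kg, m_f = 234,960 − 183,000 = 51,960 kg; Δv = 287×9.81×ln(4.522) = 2815.5×1.5089 ≈ 4248 m/s.
Stage 2: m₀ = 32,660 kg, m_f = 32,660 − 24,100 = 8,560 kg; Δv = 260×9.81×ln(3.815) = 2550.6×1.3391 ≈ 3415 m/s.
Total Δv = 4248 + 3415 = 7663 m/s.

Δv ≈ 7660 m/s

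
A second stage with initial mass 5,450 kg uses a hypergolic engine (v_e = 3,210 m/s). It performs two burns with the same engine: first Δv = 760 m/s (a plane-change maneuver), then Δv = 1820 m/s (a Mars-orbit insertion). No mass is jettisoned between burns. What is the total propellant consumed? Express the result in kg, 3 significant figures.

total propellant consumed ≈ 3010 kg

After the first burn: m = 5450 × exp(−760/3210.0) = 5450 × 0.78918 = 4,301.03 kg.
After the second burn: m = 4,301.03 × exp(−1820/3210.0) = 4,301.03 × 0.56724 = 2,439.72 kg.
Total propellant = m₀ − m_final = 5450 − 2,439.72 = 3,010.28 kg.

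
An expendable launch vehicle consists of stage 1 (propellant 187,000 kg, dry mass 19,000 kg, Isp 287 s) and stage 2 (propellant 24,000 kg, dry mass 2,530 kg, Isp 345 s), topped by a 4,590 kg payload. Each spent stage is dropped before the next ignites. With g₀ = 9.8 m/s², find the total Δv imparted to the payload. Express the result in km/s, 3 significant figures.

Δv ≈ 9.36 km/s

Ignition mass of stage 1 = 187,000+19,000 + 24,000+2,530 + 4,590 = 237,120 kg.
Stage 1: m₀ = 237,120 kg, m_f = 237,120 − 187,000 = 50,120 kg; Δv = 287×9.8×ln(4.731) = 2812.6×1.5541 ≈ 4371 m/s.
Stage 2: m₀ = 31,120 kg, m_f = 31,120 − 24,000 = 7,120 kg; Δv = 345×9.8×ln(4.371) = 3381.0×1.4749 ≈ 4987 m/s.
Total Δv = 4371 + 4987 = 9358 m/s.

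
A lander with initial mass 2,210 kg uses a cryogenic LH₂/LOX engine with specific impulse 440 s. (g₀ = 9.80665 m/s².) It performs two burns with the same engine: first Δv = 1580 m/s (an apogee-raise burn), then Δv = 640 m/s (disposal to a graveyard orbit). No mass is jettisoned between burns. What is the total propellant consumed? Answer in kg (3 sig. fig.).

total propellant consumed ≈ 889 kg

v_e = Isp · g₀ = 440 × 9.80665 = 4314.9 m/s.
After the first burn: m = 2210 × exp(−1580/4314.9) = 2210 × 0.69338 = 1,532.37 kg.
After the second burn: m = 1,532.37 × exp(−640/4314.9) = 1,532.37 × 0.86215 = 1,321.13 kg.
Total propellant = m₀ − m_final = 2210 − 1,321.13 = 888.87 kg.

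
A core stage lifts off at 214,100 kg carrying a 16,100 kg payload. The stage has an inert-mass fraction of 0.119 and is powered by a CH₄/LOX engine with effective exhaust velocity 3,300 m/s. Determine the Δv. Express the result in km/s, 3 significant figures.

Stage wet mass = m₀ − payload = 214,100 − 16,100 = 198,000 kg.
Stage dry mass = ε × stage wet mass = 0.119 × 198,000 = 23,562 kg.
Burnout mass m_f = stage dry + payload = 23,562 + 16,100 = 39,662 kg.
Rocket equation: Δv = v_e · ln(214,100/39,662) = 3300.0 × ln(5.398) = 3300.0 × 1.6860 ≈ 5564 m/s.

Δv ≈ 5.56 km/s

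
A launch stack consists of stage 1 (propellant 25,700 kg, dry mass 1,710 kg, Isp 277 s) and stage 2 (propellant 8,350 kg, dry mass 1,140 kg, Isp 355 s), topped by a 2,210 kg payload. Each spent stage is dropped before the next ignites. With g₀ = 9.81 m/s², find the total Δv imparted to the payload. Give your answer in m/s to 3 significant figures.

Ignition mass of stage 1 = 25,700+1,710 + 8,350+1,140 + 2,210 = 39,110 kg.
Stage 1: m₀ = 39,110 kg, m_f = 39,110 − 25,700 = 13,410 kg; Δv = 277×9.81×ln(2.916) = 2717.4×1.0704 ≈ 2909 m/s.
Stage 2: m₀ = 11,700 kg, m_f = 11,700 − 8,350 = 3,350 kg; Δv = 355×9.81×ln(3.493) = 3482.6×1.2506 ≈ 4355 m/s.
Total Δv = 2909 + 4355 = 7264 m/s.

Δv ≈ 7260 m/s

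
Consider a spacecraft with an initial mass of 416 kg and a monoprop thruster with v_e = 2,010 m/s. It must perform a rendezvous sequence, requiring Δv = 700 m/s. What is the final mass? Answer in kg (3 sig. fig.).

m₀/m_f = exp(Δv / v_e) = exp(700 / 2010.0) = exp(0.3483) = 1.4166.
m_f = m₀ / 1.4166 = 416 / 1.4166 = 293.661 kg.

final mass ≈ 294 kg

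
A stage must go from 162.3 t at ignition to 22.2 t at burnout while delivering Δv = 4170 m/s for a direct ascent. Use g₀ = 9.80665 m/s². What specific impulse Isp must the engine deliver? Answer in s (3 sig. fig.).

ln(m₀/m_f) = ln(162300/22200) = ln(7.311) = 1.9894.
By the Tsiolkovsky rocket equation, v_e = Δv / ln(m₀/m_f) = 4170 / 1.9894 = 2096.2 m/s.
Isp = v_e / g₀ = 2096.2 / 9.80665 = 213.7 s.

Isp ≈ 214 s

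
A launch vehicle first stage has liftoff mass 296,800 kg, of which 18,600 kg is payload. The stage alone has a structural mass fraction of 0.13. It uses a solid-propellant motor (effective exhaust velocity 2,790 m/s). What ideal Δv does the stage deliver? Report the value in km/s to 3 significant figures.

Δv ≈ 4.72 km/s

Stage wet mass = m₀ − payload = 296,800 − 18,600 = 278,200 kg.
Stage dry mass = ε × stage wet mass = 0.13 × 278,200 = 36,166 kg.
Burnout mass m_f = stage dry + payload = 36,166 + 18,600 = 54,766 kg.
Δv = v_e · ln(296,800/54,766) = 2790.0 × ln(5.419) = 2790.0 × 1.6900 ≈ 4715 m/s.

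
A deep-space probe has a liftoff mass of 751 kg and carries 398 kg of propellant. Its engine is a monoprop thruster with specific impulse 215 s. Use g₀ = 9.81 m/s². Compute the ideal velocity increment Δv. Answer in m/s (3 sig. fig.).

Δv ≈ 1590 m/s

v_e = Isp · g₀ = 215 × 9.81 = 2109.2 m/s.
m_f = m₀ − m_prop = 751 − 398 = 353 kg.
Δv = v_e · ln(m₀/m_f) = 2109.2 × ln(2.127) = 2109.2 × 0.7549 ≈ 1592.3 m/s.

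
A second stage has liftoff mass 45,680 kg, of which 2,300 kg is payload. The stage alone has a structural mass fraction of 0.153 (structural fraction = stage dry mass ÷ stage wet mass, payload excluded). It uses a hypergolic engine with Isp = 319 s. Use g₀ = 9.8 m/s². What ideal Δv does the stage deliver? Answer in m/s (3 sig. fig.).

Stage wet mass = m₀ − payload = 45,680 − 2,300 = 43,380 kg.
Stage dry mass = ε × stage wet mass = 0.153 × 43,380 = 6,637.14 kg.
Burnout mass m_f = stage dry + payload = 6,637.14 + 2,300 = 8,937.14 kg.
v_e = Isp · g₀ = 319 × 9.8 = 3126.2 m/s.
Δv = v_e · ln(45,680/8,937.14) = 3126.2 × ln(5.111) = 3126.2 × 1.6314 ≈ 5100 m/s.

Δv ≈ 5100 m/s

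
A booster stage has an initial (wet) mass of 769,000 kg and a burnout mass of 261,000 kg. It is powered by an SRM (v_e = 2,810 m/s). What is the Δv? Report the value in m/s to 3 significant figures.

Δv = v_e · ln(m₀/m_f) = 2810.0 × ln(2.946) = 2810.0 × 1.0806 ≈ 3036.4 m/s.

Δv ≈ 3040 m/s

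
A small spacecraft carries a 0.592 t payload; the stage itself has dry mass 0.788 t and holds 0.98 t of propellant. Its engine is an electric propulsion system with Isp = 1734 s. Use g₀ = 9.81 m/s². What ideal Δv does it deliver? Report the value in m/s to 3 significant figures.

v_e = Isp · g₀ = 1734 × 9.81 = 17010.5 m/s.
m₀ = payload + dry + propellant = 0.592 + 0.788 + 0.98 = 2.36 t.
m_f = payload + dry = 0.592 + 0.788 = 1.38 t.
By the Tsiolkovsky rocket equation, Δv = v_e · ln(m₀/m_f) = 17010.5 × ln(1.71) = 17010.5 × 0.5366 ≈ 9127.5 m/s.

Δv ≈ 9130 m/s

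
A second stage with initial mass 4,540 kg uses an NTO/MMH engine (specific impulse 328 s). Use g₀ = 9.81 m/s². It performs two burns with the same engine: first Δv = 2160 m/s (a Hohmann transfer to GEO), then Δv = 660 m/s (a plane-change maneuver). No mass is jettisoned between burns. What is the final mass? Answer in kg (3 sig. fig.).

final mass ≈ 1890 kg

v_e = Isp · g₀ = 328 × 9.81 = 3217.7 m/s.
After the first burn: m = 4540 × exp(−2160/3217.7) = 4540 × 0.51105 = 2,320.17 kg.
After the second burn: m = 2,320.17 × exp(−660/3217.7) = 2,320.17 × 0.81455 = 1,889.89 kg.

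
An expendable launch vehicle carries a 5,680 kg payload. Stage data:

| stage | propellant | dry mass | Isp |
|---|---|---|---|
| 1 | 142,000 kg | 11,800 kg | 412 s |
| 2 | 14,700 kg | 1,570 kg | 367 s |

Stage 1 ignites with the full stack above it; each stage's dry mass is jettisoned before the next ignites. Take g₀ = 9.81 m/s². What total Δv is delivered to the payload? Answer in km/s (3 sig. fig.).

Ignition mass of stage 1 = 142,000+11,800 + 14,700+1,570 + 5,680 = 175,750 kg.
Stage 1: m₀ = 175,750 kg, m_f = 175,750 − 142,000 = 33,750 kg; Δv = 412×9.81×ln(5.207) = 4041.7×1.6501 ≈ 6669 m/s.
Stage 2: m₀ = 21,950 kg, m_f = 21,950 − 14,700 = 7,250 kg; Δv = 367×9.81×ln(3.028) = 3600.3×1.1078 ≈ 3988 m/s.
Total Δv = 6669 + 3988 = 10657 m/s.

Δv ≈ 10.7 km/s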